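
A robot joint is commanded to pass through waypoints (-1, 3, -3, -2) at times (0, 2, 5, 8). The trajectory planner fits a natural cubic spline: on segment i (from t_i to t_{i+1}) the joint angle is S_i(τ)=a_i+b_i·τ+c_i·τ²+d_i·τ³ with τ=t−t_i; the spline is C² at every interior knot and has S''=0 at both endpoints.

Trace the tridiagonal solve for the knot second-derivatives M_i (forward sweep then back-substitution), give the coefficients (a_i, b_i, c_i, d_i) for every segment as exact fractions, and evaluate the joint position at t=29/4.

  seg 0: a=-1 b=332/111 c=0 d=-55/222
  seg 1: a=3 b=2/111 c=-55/37 d=271/999
  seg 2: a=-3 b=-175/111 c=106/111 d=-106/999
S(29/4) = -3459/1184

Δ: Δ0=2, Δ1=-2, Δ2=1/3
row 1: diag=10, rhs=-24; c'=3/10, d'=-12/5
row 2: denom=12−3·3/10=111/10; d'=(14−3·-12/5)/(111/10)=212/111
back: M2=212/111
back: M1=-12/5−3/10·212/111=-110/37
M: M0=0, M1=-110/37, M2=212/111, M3=0
seg 0: a=-1, c=M0/2=0, d=(M1−M0)/(6·2)=-55/222, b=Δ0−h0·(2M0+M1)/6=332/111
seg 1: a=3, c=M1/2=-55/37, d=(M2−M1)/(6·3)=271/999, b=Δ1−h1·(2M1+M2)/6=2/111
seg 2: a=-3, c=M2/2=106/111, d=(M3−M2)/(6·3)=-106/999, b=Δ2−h2·(2M2+M3)/6=-175/111
t_q=29/4 → seg 2, τ=9/4; S=-3+-175/111·τ+106/111·τ²+-106/999·τ³=-3459/1184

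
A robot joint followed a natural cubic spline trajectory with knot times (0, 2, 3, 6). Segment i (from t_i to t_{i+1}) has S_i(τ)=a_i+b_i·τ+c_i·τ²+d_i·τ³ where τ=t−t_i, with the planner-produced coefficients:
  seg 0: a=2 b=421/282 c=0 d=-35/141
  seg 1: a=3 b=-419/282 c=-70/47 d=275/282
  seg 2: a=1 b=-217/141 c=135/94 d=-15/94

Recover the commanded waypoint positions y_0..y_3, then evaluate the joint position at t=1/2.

y_0 = S_0(0) = a_0 = 2
y_1 = S_1(0) = a_1 = 3
y_2 = S_2(0) = a_2 = 1
y_3 = S_2(3) = 5
t_q=1/2 is in segment 0 (τ=1/2); S_0(τ)=1021/376

y_0=2 y_1=3 y_2=1 y_3=5
S(1/2) = 1021/376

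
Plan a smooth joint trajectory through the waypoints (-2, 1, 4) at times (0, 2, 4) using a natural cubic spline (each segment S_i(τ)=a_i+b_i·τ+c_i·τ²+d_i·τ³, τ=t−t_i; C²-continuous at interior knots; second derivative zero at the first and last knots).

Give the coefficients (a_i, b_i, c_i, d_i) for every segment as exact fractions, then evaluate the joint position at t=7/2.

  seg 0: a=-2 b=3/2 c=0 d=0
  seg 1: a=1 b=3/2 c=0 d=0
S(7/2) = 13/4

Δ: Δ0=3/2, Δ1=3/2
row 1: diag=8, rhs=0; c'=1/4, d'=0
back: M1=0
M: M0=0, M1=0, M2=0
seg 0: a=-2, c=M0/2=0, d=(M1−M0)/(6·2)=0, b=Δ0−h0·(2M0+M1)/6=3/2
seg 1: a=1, c=M1/2=0, d=(M2−M1)/(6·2)=0, b=Δ1−h1·(2M1+M2)/6=3/2
t_q=7/2 → seg 1, τ=3/2; S=1+3/2·τ+0·τ²+0·τ³=13/4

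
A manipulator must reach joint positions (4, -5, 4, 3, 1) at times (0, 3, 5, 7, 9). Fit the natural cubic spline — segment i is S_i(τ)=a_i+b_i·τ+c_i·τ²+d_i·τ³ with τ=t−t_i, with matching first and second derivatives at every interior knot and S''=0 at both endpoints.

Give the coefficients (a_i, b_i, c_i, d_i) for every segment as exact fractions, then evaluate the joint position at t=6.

  seg 0: a=4 b=-411/71 c=0 d=22/71
  seg 1: a=-5 b=183/71 c=198/71 d=-519/568
  seg 2: a=4 b=393/142 c=-765/284 d=301/568
  seg 3: a=3 b=-117/71 c=69/142 d=-23/284
S(6) = 2615/568

Δ: Δ0=-3, Δ1=9/2, Δ2=-1/2, Δ3=-1
row 1: diag=10, rhs=45; c'=1/5, d'=9/2
row 2: denom=8−2·1/5=38/5; d'=(-30−2·9/2)/(38/5)=-195/38
row 3: denom=8−2·5/19=142/19; d'=(-3−2·-195/38)/(142/19)=69/71
back: M3=69/71
back: M2=-195/38−5/19·69/71=-765/142
back: M1=9/2−1/5·-765/142=396/71
M: M0=0, M1=396/71, M2=-765/142, M3=69/71, M4=0
seg 0: a=4, c=M0/2=0, d=(M1−M0)/(6·3)=22/71, b=Δ0−h0·(2M0+M1)/6=-411/71
seg 1: a=-5, c=M1/2=198/71, d=(M2−M1)/(6·2)=-519/568, b=Δ1−h1·(2M1+M2)/6=183/71
seg 2: a=4, c=M2/2=-765/284, d=(M3−M2)/(6·2)=301/568, b=Δ2−h2·(2M2+M3)/6=393/142
seg 3: a=3, c=M3/2=69/142, d=(M4−M3)/(6·2)=-23/284, b=Δ3−h3·(2M3+M4)/6=-117/71
t_q=6 → seg 2, τ=1; S=4+393/142·τ+-765/284·τ²+301/568·τ³=2615/568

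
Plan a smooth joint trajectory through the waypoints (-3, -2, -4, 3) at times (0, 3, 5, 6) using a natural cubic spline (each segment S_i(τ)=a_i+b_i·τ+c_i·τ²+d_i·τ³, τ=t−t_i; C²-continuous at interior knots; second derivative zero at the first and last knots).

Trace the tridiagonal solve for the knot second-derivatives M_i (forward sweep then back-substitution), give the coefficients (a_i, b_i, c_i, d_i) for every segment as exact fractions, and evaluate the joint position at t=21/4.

Δ: Δ0=1/3, Δ1=-1, Δ2=7
row 1: diag=10, rhs=-8; c'=1/5, d'=-4/5
row 2: denom=6−2·1/5=28/5; d'=(48−2·-4/5)/(28/5)=62/7
back: M2=62/7
back: M1=-4/5−1/5·62/7=-18/7
M: M0=0, M1=-18/7, M2=62/7, M3=0
seg 0: a=-3, c=M0/2=0, d=(M1−M0)/(6·3)=-1/7, b=Δ0−h0·(2M0+M1)/6=34/21
seg 1: a=-2, c=M1/2=-9/7, d=(M2−M1)/(6·2)=20/21, b=Δ1−h1·(2M1+M2)/6=-47/21
seg 2: a=-4, c=M2/2=31/7, d=(M3−M2)/(6·1)=-31/21, b=Δ2−h2·(2M2+M3)/6=85/21
t_q=21/4 → seg 2, τ=1/4; S=-4+85/21·τ+31/7·τ²+-31/21·τ³=-175/64

  seg 0: a=-3 b=34/21 c=0 d=-1/7
  seg 1: a=-2 b=-47/21 c=-9/7 d=20/21
  seg 2: a=-4 b=85/21 c=31/7 d=-31/21
S(21/4) = -175/64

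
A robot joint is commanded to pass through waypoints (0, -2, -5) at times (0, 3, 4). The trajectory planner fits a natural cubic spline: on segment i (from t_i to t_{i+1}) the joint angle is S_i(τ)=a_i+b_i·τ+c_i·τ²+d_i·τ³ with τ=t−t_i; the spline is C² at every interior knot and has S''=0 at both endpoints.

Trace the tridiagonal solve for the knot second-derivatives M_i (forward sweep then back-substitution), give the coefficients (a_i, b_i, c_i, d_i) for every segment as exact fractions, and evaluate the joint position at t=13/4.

  seg 0: a=0 b=5/24 c=0 d=-7/72
  seg 1: a=-2 b=-29/12 c=-7/8 d=7/24
S(13/4) = -1359/512

Δ: Δ0=-2/3, Δ1=-3
row 1: diag=8, rhs=-14; c'=1/8, d'=-7/4
back: M1=-7/4
M: M0=0, M1=-7/4, M2=0
seg 0: a=0, c=M0/2=0, d=(M1−M0)/(6·3)=-7/72, b=Δ0−h0·(2M0+M1)/6=5/24
seg 1: a=-2, c=M1/2=-7/8, d=(M2−M1)/(6·1)=7/24, b=Δ1−h1·(2M1+M2)/6=-29/12
t_q=13/4 → seg 1, τ=1/4; S=-2+-29/12·τ+-7/8·τ²+7/24·τ³=-1359/512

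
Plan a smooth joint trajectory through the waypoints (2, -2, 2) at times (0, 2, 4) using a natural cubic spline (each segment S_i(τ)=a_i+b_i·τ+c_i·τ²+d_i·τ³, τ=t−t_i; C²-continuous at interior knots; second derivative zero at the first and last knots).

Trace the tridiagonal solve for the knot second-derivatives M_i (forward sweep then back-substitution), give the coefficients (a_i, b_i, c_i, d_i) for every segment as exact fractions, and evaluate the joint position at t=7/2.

Δ: Δ0=-2, Δ1=2
row 1: diag=8, rhs=24; c'=1/4, d'=3
back: M1=3
M: M0=0, M1=3, M2=0
seg 0: a=2, c=M0/2=0, d=(M1−M0)/(6·2)=1/4, b=Δ0−h0·(2M0+M1)/6=-3
seg 1: a=-2, c=M1/2=3/2, d=(M2−M1)/(6·2)=-1/4, b=Δ1−h1·(2M1+M2)/6=0
t_q=7/2 → seg 1, τ=3/2; S=-2+0·τ+3/2·τ²+-1/4·τ³=17/32

  seg 0: a=2 b=-3 c=0 d=1/4
  seg 1: a=-2 b=0 c=3/2 d=-1/4
S(7/2) = 17/32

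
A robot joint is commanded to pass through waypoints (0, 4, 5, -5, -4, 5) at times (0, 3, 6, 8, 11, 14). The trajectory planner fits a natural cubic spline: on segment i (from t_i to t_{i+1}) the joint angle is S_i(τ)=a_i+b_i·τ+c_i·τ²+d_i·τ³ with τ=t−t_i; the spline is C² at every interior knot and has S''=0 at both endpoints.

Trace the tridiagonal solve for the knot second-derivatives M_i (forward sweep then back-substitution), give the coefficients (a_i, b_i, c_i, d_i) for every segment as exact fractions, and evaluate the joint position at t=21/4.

  seg 0: a=0 b=278/261 c=0 d=70/2349
  seg 1: a=4 b=488/261 c=70/261 d=-611/2349
  seg 2: a=5 b=-925/261 c=-541/261 d=39/58
  seg 3: a=-5 b=-983/261 c=512/261 d=-466/2349
  seg 4: a=-4 b=691/261 c=46/261 d=-46/2349
S(21/4) = 12253/1856

Δ: Δ0=4/3, Δ1=1/3, Δ2=-5, Δ3=1/3, Δ4=3
row 1: diag=12, rhs=-6; c'=1/4, d'=-1/2
row 2: denom=10−3·1/4=37/4; d'=(-32−3·-1/2)/(37/4)=-122/37
row 3: denom=10−2·8/37=354/37; d'=(32−2·-122/37)/(354/37)=238/59
row 4: denom=12−3·37/118=1305/118; d'=(16−3·238/59)/(1305/118)=92/261
back: M4=92/261
back: M3=238/59−37/118·92/261=1024/261
back: M2=-122/37−8/37·1024/261=-1082/261
back: M1=-1/2−1/4·-1082/261=140/261
M: M0=0, M1=140/261, M2=-1082/261, M3=1024/261, M4=92/261, M5=0
seg 0: a=0, c=M0/2=0, d=(M1−M0)/(6·3)=70/2349, b=Δ0−h0·(2M0+M1)/6=278/261
seg 1: a=4, c=M1/2=70/261, d=(M2−M1)/(6·3)=-611/2349, b=Δ1−h1·(2M1+M2)/6=488/261
seg 2: a=5, c=M2/2=-541/261, d=(M3−M2)/(6·2)=39/58, b=Δ2−h2·(2M2+M3)/6=-925/261
seg 3: a=-5, c=M3/2=512/261, d=(M4−M3)/(6·3)=-466/2349, b=Δ3−h3·(2M3+M4)/6=-983/261
seg 4: a=-4, c=M4/2=46/261, d=(M5−M4)/(6·3)=-46/2349, b=Δ4−h4·(2M4+M5)/6=691/261
t_q=21/4 → seg 1, τ=9/4; S=4+488/261·τ+70/261·τ²+-611/2349·τ³=12253/1856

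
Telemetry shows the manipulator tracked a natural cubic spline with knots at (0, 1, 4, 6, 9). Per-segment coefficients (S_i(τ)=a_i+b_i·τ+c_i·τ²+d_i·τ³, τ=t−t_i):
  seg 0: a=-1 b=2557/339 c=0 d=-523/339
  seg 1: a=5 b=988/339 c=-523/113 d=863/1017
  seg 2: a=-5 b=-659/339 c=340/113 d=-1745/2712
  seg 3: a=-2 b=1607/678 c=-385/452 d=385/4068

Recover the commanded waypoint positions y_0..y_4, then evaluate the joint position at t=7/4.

y_0 = S_0(0) = a_0 = -1
y_1 = S_1(0) = a_1 = 5
y_2 = S_2(0) = a_2 = -5
y_3 = S_3(0) = a_3 = -2
y_4 = S_3(3) = 0
t_q=7/4 is in segment 1 (τ=3/4); S_1(τ)=35729/7232

y_0=-1 y_1=5 y_2=-5 y_3=-2 y_4=0
S(7/4) = 35729/7232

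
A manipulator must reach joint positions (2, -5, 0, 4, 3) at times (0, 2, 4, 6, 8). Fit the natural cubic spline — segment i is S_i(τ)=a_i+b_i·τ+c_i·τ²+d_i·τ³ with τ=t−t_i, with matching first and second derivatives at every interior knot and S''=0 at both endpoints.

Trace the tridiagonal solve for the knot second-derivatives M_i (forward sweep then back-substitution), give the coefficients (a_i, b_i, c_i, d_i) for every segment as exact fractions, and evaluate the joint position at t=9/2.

Δ: Δ0=-7/2, Δ1=5/2, Δ2=2, Δ3=-1/2
row 1: diag=8, rhs=36; c'=1/4, d'=9/2
row 2: denom=8−2·1/4=15/2; d'=(-3−2·9/2)/(15/2)=-8/5
row 3: denom=8−2·4/15=112/15; d'=(-15−2·-8/5)/(112/15)=-177/112
back: M3=-177/112
back: M2=-8/5−4/15·-177/112=-33/28
back: M1=9/2−1/4·-33/28=537/112
M: M0=0, M1=537/112, M2=-33/28, M3=-177/112, M4=0
seg 0: a=2, c=M0/2=0, d=(M1−M0)/(6·2)=179/448, b=Δ0−h0·(2M0+M1)/6=-571/112
seg 1: a=-5, c=M1/2=537/224, d=(M2−M1)/(6·2)=-223/448, b=Δ1−h1·(2M1+M2)/6=-17/56
seg 2: a=0, c=M2/2=-33/56, d=(M3−M2)/(6·2)=-15/448, b=Δ2−h2·(2M2+M3)/6=53/16
seg 3: a=4, c=M3/2=-177/224, d=(M4−M3)/(6·2)=59/448, b=Δ3−h3·(2M3+M4)/6=31/56
t_q=9/2 → seg 2, τ=1/2; S=0+53/16·τ+-33/56·τ²+-15/448·τ³=5393/3584

  seg 0: a=2 b=-571/112 c=0 d=179/448
  seg 1: a=-5 b=-17/56 c=537/224 d=-223/448
  seg 2: a=0 b=53/16 c=-33/56 d=-15/448
  seg 3: a=4 b=31/56 c=-177/224 d=59/448
S(9/2) = 5393/3584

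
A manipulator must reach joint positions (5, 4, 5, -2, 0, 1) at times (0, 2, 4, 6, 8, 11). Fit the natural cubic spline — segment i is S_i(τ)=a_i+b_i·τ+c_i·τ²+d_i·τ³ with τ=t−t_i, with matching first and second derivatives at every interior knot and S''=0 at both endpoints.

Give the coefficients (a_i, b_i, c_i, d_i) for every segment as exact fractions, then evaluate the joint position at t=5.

  seg 0: a=5 b=-908/795 c=0 d=1021/6360
  seg 1: a=4 b=1247/1590 c=1021/1060 d=-703/1272
  seg 2: a=5 b=-1586/795 c=-1247/530 d=5089/6360
  seg 3: a=-2 b=-2869/1590 c=519/212 d=-1663/3180
  seg 4: a=0 b=2723/1590 c=-731/1060 d=731/9540
S(5) = 3079/2120

Δ: Δ0=-1/2, Δ1=1/2, Δ2=-7/2, Δ3=1, Δ4=1/3
row 1: diag=8, rhs=6; c'=1/4, d'=3/4
row 2: denom=8−2·1/4=15/2; d'=(-24−2·3/4)/(15/2)=-17/5
row 3: denom=8−2·4/15=112/15; d'=(27−2·-17/5)/(112/15)=507/112
row 4: denom=10−2·15/56=265/28; d'=(-4−2·507/112)/(265/28)=-731/530
back: M4=-731/530
back: M3=507/112−15/56·-731/530=519/106
back: M2=-17/5−4/15·519/106=-1247/265
back: M1=3/4−1/4·-1247/265=1021/530
M: M0=0, M1=1021/530, M2=-1247/265, M3=519/106, M4=-731/530, M5=0
seg 0: a=5, c=M0/2=0, d=(M1−M0)/(6·2)=1021/6360, b=Δ0−h0·(2M0+M1)/6=-908/795
seg 1: a=4, c=M1/2=1021/1060, d=(M2−M1)/(6·2)=-703/1272, b=Δ1−h1·(2M1+M2)/6=1247/1590
seg 2: a=5, c=M2/2=-1247/530, d=(M3−M2)/(6·2)=5089/6360, b=Δ2−h2·(2M2+M3)/6=-1586/795
seg 3: a=-2, c=M3/2=519/212, d=(M4−M3)/(6·2)=-1663/3180, b=Δ3−h3·(2M3+M4)/6=-2869/1590
seg 4: a=0, c=M4/2=-731/1060, d=(M5−M4)/(6·3)=731/9540, b=Δ4−h4·(2M4+M5)/6=2723/1590
t_q=5 → seg 2, τ=1; S=5+-1586/795·τ+-1247/530·τ²+5089/6360·τ³=3079/2120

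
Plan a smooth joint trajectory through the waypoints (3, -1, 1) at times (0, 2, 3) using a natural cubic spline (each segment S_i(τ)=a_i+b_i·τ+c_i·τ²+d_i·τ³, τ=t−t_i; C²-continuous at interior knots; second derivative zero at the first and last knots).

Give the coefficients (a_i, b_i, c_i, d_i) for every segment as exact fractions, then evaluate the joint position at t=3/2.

  seg 0: a=3 b=-10/3 c=0 d=1/3
  seg 1: a=-1 b=2/3 c=2 d=-2/3
S(3/2) = -7/8

Δ: Δ0=-2, Δ1=2
row 1: diag=6, rhs=24; c'=1/6, d'=4
back: M1=4
M: M0=0, M1=4, M2=0
seg 0: a=3, c=M0/2=0, d=(M1−M0)/(6·2)=1/3, b=Δ0−h0·(2M0+M1)/6=-10/3
seg 1: a=-1, c=M1/2=2, d=(M2−M1)/(6·1)=-2/3, b=Δ1−h1·(2M1+M2)/6=2/3
t_q=3/2 → seg 0, τ=3/2; S=3+-10/3·τ+0·τ²+1/3·τ³=-7/8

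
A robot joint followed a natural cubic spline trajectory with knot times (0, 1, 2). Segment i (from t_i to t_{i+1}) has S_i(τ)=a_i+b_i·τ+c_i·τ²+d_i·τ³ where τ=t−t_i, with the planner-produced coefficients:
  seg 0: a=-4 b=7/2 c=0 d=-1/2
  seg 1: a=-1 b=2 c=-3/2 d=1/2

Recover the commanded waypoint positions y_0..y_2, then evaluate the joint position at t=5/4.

y_0 = S_0(0) = a_0 = -4
y_1 = S_1(0) = a_1 = -1
y_2 = S_1(1) = 0
t_q=5/4 is in segment 1 (τ=1/4); S_1(τ)=-75/128

y_0=-4 y_1=-1 y_2=0
S(5/4) = -75/128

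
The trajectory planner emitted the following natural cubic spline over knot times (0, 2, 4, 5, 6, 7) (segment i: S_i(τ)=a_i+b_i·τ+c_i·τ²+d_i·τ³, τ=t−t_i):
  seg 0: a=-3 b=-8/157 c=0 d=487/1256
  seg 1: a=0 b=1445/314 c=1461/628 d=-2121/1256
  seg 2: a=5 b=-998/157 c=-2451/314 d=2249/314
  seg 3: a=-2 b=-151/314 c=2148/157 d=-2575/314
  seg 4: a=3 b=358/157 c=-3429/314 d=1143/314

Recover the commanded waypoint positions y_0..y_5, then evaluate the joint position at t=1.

y_0 = S_0(0) = a_0 = -3
y_1 = S_1(0) = a_1 = 0
y_2 = S_2(0) = a_2 = 5
y_3 = S_3(0) = a_3 = -2
y_4 = S_4(0) = a_4 = 3
y_5 = S_4(1) = -2
t_q=1 is in segment 0 (τ=1); S_0(τ)=-3345/1256

y_0=-3 y_1=0 y_2=5 y_3=-2 y_4=3 y_5=-2
S(1) = -3345/1256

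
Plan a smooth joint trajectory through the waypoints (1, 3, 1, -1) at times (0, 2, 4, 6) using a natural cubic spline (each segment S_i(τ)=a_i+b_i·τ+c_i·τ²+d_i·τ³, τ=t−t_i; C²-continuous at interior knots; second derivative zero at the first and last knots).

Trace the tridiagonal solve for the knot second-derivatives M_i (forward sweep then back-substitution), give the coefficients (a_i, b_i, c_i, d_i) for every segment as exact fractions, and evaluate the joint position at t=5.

  seg 0: a=1 b=23/15 c=0 d=-2/15
  seg 1: a=3 b=-1/15 c=-4/5 d=1/6
  seg 2: a=1 b=-19/15 c=1/5 d=-1/30
S(5) = -1/10

Δ: Δ0=1, Δ1=-1, Δ2=-1
row 1: diag=8, rhs=-12; c'=1/4, d'=-3/2
row 2: denom=8−2·1/4=15/2; d'=(0−2·-3/2)/(15/2)=2/5
back: M2=2/5
back: M1=-3/2−1/4·2/5=-8/5
M: M0=0, M1=-8/5, M2=2/5, M3=0
seg 0: a=1, c=M0/2=0, d=(M1−M0)/(6·2)=-2/15, b=Δ0−h0·(2M0+M1)/6=23/15
seg 1: a=3, c=M1/2=-4/5, d=(M2−M1)/(6·2)=1/6, b=Δ1−h1·(2M1+M2)/6=-1/15
seg 2: a=1, c=M2/2=1/5, d=(M3−M2)/(6·2)=-1/30, b=Δ2−h2·(2M2+M3)/6=-19/15
t_q=5 → seg 2, τ=1; S=1+-19/15·τ+1/5·τ²+-1/30·τ³=-1/10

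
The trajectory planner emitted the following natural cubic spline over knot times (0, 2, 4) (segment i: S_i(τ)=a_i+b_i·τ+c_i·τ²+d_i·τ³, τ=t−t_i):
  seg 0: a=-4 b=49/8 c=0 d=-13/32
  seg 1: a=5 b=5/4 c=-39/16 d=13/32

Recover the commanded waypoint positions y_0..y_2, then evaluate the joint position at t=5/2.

y_0 = S_0(0) = a_0 = -4
y_1 = S_1(0) = a_1 = 5
y_2 = S_1(2) = 1
t_q=5/2 is in segment 1 (τ=1/2); S_1(τ)=1297/256

y_0=-4 y_1=5 y_2=1
S(5/2) = 1297/256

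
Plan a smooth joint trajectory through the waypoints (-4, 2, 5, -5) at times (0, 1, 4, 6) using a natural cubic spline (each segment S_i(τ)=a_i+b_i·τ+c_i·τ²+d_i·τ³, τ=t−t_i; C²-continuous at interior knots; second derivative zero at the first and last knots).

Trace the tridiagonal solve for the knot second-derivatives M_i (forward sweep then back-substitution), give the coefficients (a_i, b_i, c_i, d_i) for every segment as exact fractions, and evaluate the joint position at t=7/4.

Δ: Δ0=6, Δ1=1, Δ2=-5
row 1: diag=8, rhs=-30; c'=3/8, d'=-15/4
row 2: denom=10−3·3/8=71/8; d'=(-36−3·-15/4)/(71/8)=-198/71
back: M2=-198/71
back: M1=-15/4−3/8·-198/71=-192/71
M: M0=0, M1=-192/71, M2=-198/71, M3=0
seg 0: a=-4, c=M0/2=0, d=(M1−M0)/(6·1)=-32/71, b=Δ0−h0·(2M0+M1)/6=458/71
seg 1: a=2, c=M1/2=-96/71, d=(M2−M1)/(6·3)=-1/213, b=Δ1−h1·(2M1+M2)/6=362/71
seg 2: a=5, c=M2/2=-99/71, d=(M3−M2)/(6·2)=33/142, b=Δ2−h2·(2M2+M3)/6=-223/71
t_q=7/4 → seg 1, τ=3/4; S=2+362/71·τ+-96/71·τ²+-1/213·τ³=22999/4544

  seg 0: a=-4 b=458/71 c=0 d=-32/71
  seg 1: a=2 b=362/71 c=-96/71 d=-1/213
  seg 2: a=5 b=-223/71 c=-99/71 d=33/142
S(7/4) = 22999/4544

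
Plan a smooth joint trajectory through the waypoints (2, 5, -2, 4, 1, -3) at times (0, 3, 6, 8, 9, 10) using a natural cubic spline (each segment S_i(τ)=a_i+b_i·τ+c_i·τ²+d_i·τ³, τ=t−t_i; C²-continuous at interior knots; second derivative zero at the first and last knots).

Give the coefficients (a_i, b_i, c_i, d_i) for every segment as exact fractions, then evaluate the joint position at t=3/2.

  seg 0: a=2 b=6019/2361 c=0 d=-3658/21249
  seg 1: a=5 b=-4955/2361 c=-3658/2361 d=10420/21249
  seg 2: a=-2 b=4357/2361 c=2254/787 d=-5399/4722
  seg 3: a=4 b=-989/2361 c=-3145/787 d=3341/2361
  seg 4: a=1 b=-9836/2361 c=196/787 d=-196/2361
S(3/2) = 16505/3148

Δ: Δ0=1, Δ1=-7/3, Δ2=3, Δ3=-3, Δ4=-4
row 1: diag=12, rhs=-20; c'=1/4, d'=-5/3
row 2: denom=10−3·1/4=37/4; d'=(32−3·-5/3)/(37/4)=4
row 3: denom=6−2·8/37=206/37; d'=(-36−2·4)/(206/37)=-814/103
row 4: denom=4−1·37/206=787/206; d'=(-6−1·-814/103)/(787/206)=392/787
back: M4=392/787
back: M3=-814/103−37/206·392/787=-6290/787
back: M2=4−8/37·-6290/787=4508/787
back: M1=-5/3−1/4·4508/787=-7316/2361
M: M0=0, M1=-7316/2361, M2=4508/787, M3=-6290/787, M4=392/787, M5=0
seg 0: a=2, c=M0/2=0, d=(M1−M0)/(6·3)=-3658/21249, b=Δ0−h0·(2M0+M1)/6=6019/2361
seg 1: a=5, c=M1/2=-3658/2361, d=(M2−M1)/(6·3)=10420/21249, b=Δ1−h1·(2M1+M2)/6=-4955/2361
seg 2: a=-2, c=M2/2=2254/787, d=(M3−M2)/(6·2)=-5399/4722, b=Δ2−h2·(2M2+M3)/6=4357/2361
seg 3: a=4, c=M3/2=-3145/787, d=(M4−M3)/(6·1)=3341/2361, b=Δ3−h3·(2M3+M4)/6=-989/2361
seg 4: a=1, c=M4/2=196/787, d=(M5−M4)/(6·1)=-196/2361, b=Δ4−h4·(2M4+M5)/6=-9836/2361
t_q=3/2 → seg 0, τ=3/2; S=2+6019/2361·τ+0·τ²+-3658/21249·τ³=16505/3148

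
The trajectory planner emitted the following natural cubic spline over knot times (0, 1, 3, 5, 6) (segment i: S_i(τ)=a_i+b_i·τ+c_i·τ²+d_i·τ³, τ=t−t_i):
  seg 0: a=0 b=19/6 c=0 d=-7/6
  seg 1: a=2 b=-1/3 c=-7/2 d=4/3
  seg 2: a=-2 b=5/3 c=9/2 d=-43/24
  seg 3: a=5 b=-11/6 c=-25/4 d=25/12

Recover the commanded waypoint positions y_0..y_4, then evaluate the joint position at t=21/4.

y_0=0 y_1=2 y_2=-2 y_3=5 y_4=-1
S(21/4) = 1071/256

y_0 = S_0(0) = a_0 = 0
y_1 = S_1(0) = a_1 = 2
y_2 = S_2(0) = a_2 = -2
y_3 = S_3(0) = a_3 = 5
y_4 = S_3(1) = -1
t_q=21/4 is in segment 3 (τ=1/4); S_3(τ)=1071/256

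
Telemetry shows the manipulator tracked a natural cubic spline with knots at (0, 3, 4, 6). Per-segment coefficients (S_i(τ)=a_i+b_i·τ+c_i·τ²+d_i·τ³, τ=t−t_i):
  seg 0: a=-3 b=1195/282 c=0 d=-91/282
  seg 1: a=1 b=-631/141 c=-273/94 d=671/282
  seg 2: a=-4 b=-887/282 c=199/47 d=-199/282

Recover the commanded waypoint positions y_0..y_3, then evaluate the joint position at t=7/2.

y_0=-3 y_1=1 y_2=-4 y_3=1
S(7/2) = -1253/752

y_0 = S_0(0) = a_0 = -3
y_1 = S_1(0) = a_1 = 1
y_2 = S_2(0) = a_2 = -4
y_3 = S_2(2) = 1
t_q=7/2 is in segment 1 (τ=1/2); S_1(τ)=-1253/752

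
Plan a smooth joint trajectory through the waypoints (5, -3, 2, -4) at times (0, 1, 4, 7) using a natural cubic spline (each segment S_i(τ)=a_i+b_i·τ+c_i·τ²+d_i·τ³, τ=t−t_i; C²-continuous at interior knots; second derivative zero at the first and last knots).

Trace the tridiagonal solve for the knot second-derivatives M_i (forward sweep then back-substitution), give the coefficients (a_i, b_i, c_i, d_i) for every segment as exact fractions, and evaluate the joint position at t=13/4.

Δ: Δ0=-8, Δ1=5/3, Δ2=-2
row 1: diag=8, rhs=58; c'=3/8, d'=29/4
row 2: denom=12−3·3/8=87/8; d'=(-22−3·29/4)/(87/8)=-350/87
back: M2=-350/87
back: M1=29/4−3/8·-350/87=254/29
M: M0=0, M1=254/29, M2=-350/87, M3=0
seg 0: a=5, c=M0/2=0, d=(M1−M0)/(6·1)=127/87, b=Δ0−h0·(2M0+M1)/6=-823/87
seg 1: a=-3, c=M1/2=127/29, d=(M2−M1)/(6·3)=-556/783, b=Δ1−h1·(2M1+M2)/6=-442/87
seg 2: a=2, c=M2/2=-175/87, d=(M3−M2)/(6·3)=175/783, b=Δ2−h2·(2M2+M3)/6=176/87
t_q=13/4 → seg 1, τ=9/4; S=-3+-442/87·τ+127/29·τ²+-556/783·τ³=-81/232

  seg 0: a=5 b=-823/87 c=0 d=127/87
  seg 1: a=-3 b=-442/87 c=127/29 d=-556/783
  seg 2: a=2 b=176/87 c=-175/87 d=175/783
S(13/4) = -81/232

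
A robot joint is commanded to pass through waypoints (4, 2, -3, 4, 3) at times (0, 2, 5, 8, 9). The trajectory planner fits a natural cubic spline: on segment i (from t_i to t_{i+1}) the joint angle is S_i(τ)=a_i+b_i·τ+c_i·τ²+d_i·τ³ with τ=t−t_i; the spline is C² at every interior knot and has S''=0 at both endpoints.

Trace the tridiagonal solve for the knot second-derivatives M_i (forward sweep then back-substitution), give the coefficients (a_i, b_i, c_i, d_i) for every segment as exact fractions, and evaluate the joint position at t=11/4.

  seg 0: a=4 b=-215/399 c=0 d=-46/399
  seg 1: a=2 b=-767/399 c=-92/133 d=310/1197
  seg 2: a=-3 b=367/399 c=218/133 d=-466/1197
  seg 3: a=4 b=97/399 c=-248/133 d=248/399
S(11/4) = 1185/4256

Δ: Δ0=-1, Δ1=-5/3, Δ2=7/3, Δ3=-1
row 1: diag=10, rhs=-4; c'=3/10, d'=-2/5
row 2: denom=12−3·3/10=111/10; d'=(24−3·-2/5)/(111/10)=84/37
row 3: denom=8−3·10/37=266/37; d'=(-20−3·84/37)/(266/37)=-496/133
back: M3=-496/133
back: M2=84/37−10/37·-496/133=436/133
back: M1=-2/5−3/10·436/133=-184/133
M: M0=0, M1=-184/133, M2=436/133, M3=-496/133, M4=0
seg 0: a=4, c=M0/2=0, d=(M1−M0)/(6·2)=-46/399, b=Δ0−h0·(2M0+M1)/6=-215/399
seg 1: a=2, c=M1/2=-92/133, d=(M2−M1)/(6·3)=310/1197, b=Δ1−h1·(2M1+M2)/6=-767/399
seg 2: a=-3, c=M2/2=218/133, d=(M3−M2)/(6·3)=-466/1197, b=Δ2−h2·(2M2+M3)/6=367/399
seg 3: a=4, c=M3/2=-248/133, d=(M4−M3)/(6·1)=248/399, b=Δ3−h3·(2M3+M4)/6=97/399
t_q=11/4 → seg 1, τ=3/4; S=2+-767/399·τ+-92/133·τ²+310/1197·τ³=1185/4256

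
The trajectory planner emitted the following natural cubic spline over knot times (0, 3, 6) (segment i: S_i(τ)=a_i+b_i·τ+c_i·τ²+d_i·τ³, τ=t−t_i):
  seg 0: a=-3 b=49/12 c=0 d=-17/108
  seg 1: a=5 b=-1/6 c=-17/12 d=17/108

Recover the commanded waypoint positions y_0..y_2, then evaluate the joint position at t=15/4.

y_0 = S_0(0) = a_0 = -3
y_1 = S_1(0) = a_1 = 5
y_2 = S_1(3) = -4
t_q=15/4 is in segment 1 (τ=3/4); S_1(τ)=1061/256

y_0=-3 y_1=5 y_2=-4
S(15/4) = 1061/256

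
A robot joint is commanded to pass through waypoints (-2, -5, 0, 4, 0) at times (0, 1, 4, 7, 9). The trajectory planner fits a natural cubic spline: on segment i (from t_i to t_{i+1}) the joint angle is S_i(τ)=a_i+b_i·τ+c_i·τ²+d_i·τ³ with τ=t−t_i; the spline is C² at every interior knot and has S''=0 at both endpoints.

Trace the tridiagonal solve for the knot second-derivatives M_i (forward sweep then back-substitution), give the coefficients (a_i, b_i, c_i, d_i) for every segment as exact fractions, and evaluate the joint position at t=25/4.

Δ: Δ0=-3, Δ1=5/3, Δ2=4/3, Δ3=-2
row 1: diag=8, rhs=28; c'=3/8, d'=7/2
row 2: denom=12−3·3/8=87/8; d'=(-2−3·7/2)/(87/8)=-100/87
row 3: denom=10−3·8/29=266/29; d'=(-20−3·-100/87)/(266/29)=-240/133
back: M3=-240/133
back: M2=-100/87−8/29·-240/133=-260/399
back: M1=7/2−3/8·-260/399=498/133
M: M0=0, M1=498/133, M2=-260/399, M3=-240/133, M4=0
seg 0: a=-2, c=M0/2=0, d=(M1−M0)/(6·1)=83/133, b=Δ0−h0·(2M0+M1)/6=-482/133
seg 1: a=-5, c=M1/2=249/133, d=(M2−M1)/(6·3)=-877/3591, b=Δ1−h1·(2M1+M2)/6=-233/133
seg 2: a=0, c=M2/2=-130/399, d=(M3−M2)/(6·3)=-230/3591, b=Δ2−h2·(2M2+M3)/6=384/133
seg 3: a=4, c=M3/2=-120/133, d=(M4−M3)/(6·2)=20/133, b=Δ3−h3·(2M3+M4)/6=-106/133
t_q=25/4 → seg 2, τ=9/4; S=0+384/133·τ+-130/399·τ²+-230/3591·τ³=17523/4256

  seg 0: a=-2 b=-482/133 c=0 d=83/133
  seg 1: a=-5 b=-233/133 c=249/133 d=-877/3591
  seg 2: a=0 b=384/133 c=-130/399 d=-230/3591
  seg 3: a=4 b=-106/133 c=-120/133 d=20/133
S(25/4) = 17523/4256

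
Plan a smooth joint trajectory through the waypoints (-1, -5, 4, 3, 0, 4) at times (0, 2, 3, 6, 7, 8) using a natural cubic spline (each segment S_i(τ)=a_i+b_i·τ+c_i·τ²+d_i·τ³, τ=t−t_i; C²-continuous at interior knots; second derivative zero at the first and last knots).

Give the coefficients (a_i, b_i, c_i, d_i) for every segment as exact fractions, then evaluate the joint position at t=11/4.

  seg 0: a=-1 b=-22856/3723 c=0 d=7705/7446
  seg 1: a=-5 b=23374/3723 c=7705/1241 d=-12982/3723
  seg 2: a=4 b=30658/3723 c=-5277/1241 d=5198/11169
  seg 3: a=3 b=-17546/3723 c=-79/1241 d=6614/3723
  seg 4: a=0 b=1822/3723 c=6535/1241 d=-6535/3723
S(11/4) = 68703/39712

Δ: Δ0=-2, Δ1=9, Δ2=-1/3, Δ3=-3, Δ4=4
row 1: diag=6, rhs=66; c'=1/6, d'=11
row 2: denom=8−1·1/6=47/6; d'=(-56−1·11)/(47/6)=-402/47
row 3: denom=8−3·18/47=322/47; d'=(-16−3·-402/47)/(322/47)=227/161
row 4: denom=4−1·47/322=1241/322; d'=(42−1·227/161)/(1241/322)=13070/1241
back: M4=13070/1241
back: M3=227/161−47/322·13070/1241=-158/1241
back: M2=-402/47−18/47·-158/1241=-10554/1241
back: M1=11−1/6·-10554/1241=15410/1241
M: M0=0, M1=15410/1241, M2=-10554/1241, M3=-158/1241, M4=13070/1241, M5=0
seg 0: a=-1, c=M0/2=0, d=(M1−M0)/(6·2)=7705/7446, b=Δ0−h0·(2M0+M1)/6=-22856/3723
seg 1: a=-5, c=M1/2=7705/1241, d=(M2−M1)/(6·1)=-12982/3723, b=Δ1−h1·(2M1+M2)/6=23374/3723
seg 2: a=4, c=M2/2=-5277/1241, d=(M3−M2)/(6·3)=5198/11169, b=Δ2−h2·(2M2+M3)/6=30658/3723
seg 3: a=3, c=M3/2=-79/1241, d=(M4−M3)/(6·1)=6614/3723, b=Δ3−h3·(2M3+M4)/6=-17546/3723
seg 4: a=0, c=M4/2=6535/1241, d=(M5−M4)/(6·1)=-6535/3723, b=Δ4−h4·(2M4+M5)/6=1822/3723
t_q=11/4 → seg 1, τ=3/4; S=-5+23374/3723·τ+7705/1241·τ²+-12982/3723·τ³=68703/39712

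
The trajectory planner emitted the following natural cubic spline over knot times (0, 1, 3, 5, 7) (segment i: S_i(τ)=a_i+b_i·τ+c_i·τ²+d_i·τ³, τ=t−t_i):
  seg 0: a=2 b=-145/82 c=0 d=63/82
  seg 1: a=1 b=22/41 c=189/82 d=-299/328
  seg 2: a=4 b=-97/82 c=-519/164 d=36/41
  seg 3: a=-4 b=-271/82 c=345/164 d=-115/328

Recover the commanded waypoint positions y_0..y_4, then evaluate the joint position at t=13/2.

y_0 = S_0(0) = a_0 = 2
y_1 = S_1(0) = a_1 = 1
y_2 = S_2(0) = a_2 = 4
y_3 = S_3(0) = a_3 = -4
y_4 = S_3(2) = -5
t_q=13/2 is in segment 3 (τ=3/2); S_3(τ)=-14189/2624

y_0=2 y_1=1 y_2=4 y_3=-4 y_4=-5
S(13/2) = -14189/2624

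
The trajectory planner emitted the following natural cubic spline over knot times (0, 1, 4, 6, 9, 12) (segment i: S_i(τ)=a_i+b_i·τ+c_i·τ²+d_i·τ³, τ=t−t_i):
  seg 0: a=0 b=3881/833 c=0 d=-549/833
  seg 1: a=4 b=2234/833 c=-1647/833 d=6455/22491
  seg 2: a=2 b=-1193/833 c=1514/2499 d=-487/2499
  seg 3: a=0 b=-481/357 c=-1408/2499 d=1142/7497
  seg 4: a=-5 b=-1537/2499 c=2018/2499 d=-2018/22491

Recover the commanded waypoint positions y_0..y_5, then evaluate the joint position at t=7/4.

y_0 = S_0(0) = a_0 = 0
y_1 = S_1(0) = a_1 = 4
y_2 = S_2(0) = a_2 = 2
y_3 = S_3(0) = a_3 = 0
y_4 = S_4(0) = a_4 = -5
y_5 = S_4(3) = -2
t_q=7/4 is in segment 1 (τ=3/4); S_1(τ)=267643/53312

y_0=0 y_1=4 y_2=2 y_3=0 y_4=-5 y_5=-2
S(7/4) = 267643/53312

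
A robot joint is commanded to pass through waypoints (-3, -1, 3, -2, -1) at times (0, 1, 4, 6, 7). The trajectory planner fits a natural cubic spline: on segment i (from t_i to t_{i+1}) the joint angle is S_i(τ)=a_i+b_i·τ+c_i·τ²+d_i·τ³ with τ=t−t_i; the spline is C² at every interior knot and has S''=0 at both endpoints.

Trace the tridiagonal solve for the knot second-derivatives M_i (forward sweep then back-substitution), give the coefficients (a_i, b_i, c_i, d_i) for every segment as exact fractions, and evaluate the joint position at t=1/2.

Δ: Δ0=2, Δ1=4/3, Δ2=-5/2, Δ3=1
row 1: diag=8, rhs=-4; c'=3/8, d'=-1/2
row 2: denom=10−3·3/8=71/8; d'=(-23−3·-1/2)/(71/8)=-172/71
row 3: denom=6−2·16/71=394/71; d'=(21−2·-172/71)/(394/71)=1835/394
back: M3=1835/394
back: M2=-172/71−16/71·1835/394=-684/197
back: M1=-1/2−3/8·-684/197=158/197
M: M0=0, M1=158/197, M2=-684/197, M3=1835/394, M4=0
seg 0: a=-3, c=M0/2=0, d=(M1−M0)/(6·1)=79/591, b=Δ0−h0·(2M0+M1)/6=1103/591
seg 1: a=-1, c=M1/2=79/197, d=(M2−M1)/(6·3)=-421/1773, b=Δ1−h1·(2M1+M2)/6=1340/591
seg 2: a=3, c=M2/2=-342/197, d=(M3−M2)/(6·2)=3203/4728, b=Δ2−h2·(2M2+M3)/6=-1027/591
seg 3: a=-2, c=M3/2=1835/788, d=(M4−M3)/(6·1)=-1835/2364, b=Δ3−h3·(2M3+M4)/6=-653/1182
t_q=1/2 → seg 0, τ=1/2; S=-3+1103/591·τ+0·τ²+79/591·τ³=-3231/1576

  seg 0: a=-3 b=1103/591 c=0 d=79/591
  seg 1: a=-1 b=1340/591 c=79/197 d=-421/1773
  seg 2: a=3 b=-1027/591 c=-342/197 d=3203/4728
  seg 3: a=-2 b=-653/1182 c=1835/788 d=-1835/2364
S(1/2) = -3231/1576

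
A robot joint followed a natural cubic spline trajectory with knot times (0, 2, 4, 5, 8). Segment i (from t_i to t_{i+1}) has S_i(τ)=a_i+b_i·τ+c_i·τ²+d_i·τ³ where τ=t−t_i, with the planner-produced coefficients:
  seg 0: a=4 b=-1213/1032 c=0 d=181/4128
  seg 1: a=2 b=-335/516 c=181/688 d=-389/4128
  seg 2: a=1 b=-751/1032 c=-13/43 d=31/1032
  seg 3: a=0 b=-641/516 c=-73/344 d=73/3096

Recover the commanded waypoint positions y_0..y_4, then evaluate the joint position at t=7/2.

y_0 = S_0(0) = a_0 = 4
y_1 = S_1(0) = a_1 = 2
y_2 = S_2(0) = a_2 = 1
y_3 = S_3(0) = a_3 = 0
y_4 = S_3(3) = -5
t_q=7/2 is in segment 1 (τ=3/2); S_1(τ)=14311/11008

y_0=4 y_1=2 y_2=1 y_3=0 y_4=-5
S(7/2) = 14311/11008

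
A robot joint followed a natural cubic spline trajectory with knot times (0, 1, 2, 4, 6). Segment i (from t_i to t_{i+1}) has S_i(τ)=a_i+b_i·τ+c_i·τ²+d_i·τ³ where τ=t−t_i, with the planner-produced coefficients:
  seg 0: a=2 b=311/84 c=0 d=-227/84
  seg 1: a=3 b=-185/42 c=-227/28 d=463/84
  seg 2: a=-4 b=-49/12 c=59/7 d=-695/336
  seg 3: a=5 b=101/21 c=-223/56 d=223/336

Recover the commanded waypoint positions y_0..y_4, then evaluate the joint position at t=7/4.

y_0=2 y_1=3 y_2=-4 y_3=5 y_4=4
S(7/4) = -4549/1792

y_0 = S_0(0) = a_0 = 2
y_1 = S_1(0) = a_1 = 3
y_2 = S_2(0) = a_2 = -4
y_3 = S_3(0) = a_3 = 5
y_4 = S_3(2) = 4
t_q=7/4 is in segment 1 (τ=3/4); S_1(τ)=-4549/1792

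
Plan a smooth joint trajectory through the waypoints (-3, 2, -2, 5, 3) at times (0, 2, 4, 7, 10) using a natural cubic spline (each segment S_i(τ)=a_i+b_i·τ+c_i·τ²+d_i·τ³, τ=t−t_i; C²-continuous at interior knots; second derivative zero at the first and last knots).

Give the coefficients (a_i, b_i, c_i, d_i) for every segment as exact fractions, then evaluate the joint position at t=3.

Δ: Δ0=5/2, Δ1=-2, Δ2=7/3, Δ3=-2/3
row 1: diag=8, rhs=-27; c'=1/4, d'=-27/8
row 2: denom=10−2·1/4=19/2; d'=(26−2·-27/8)/(19/2)=131/38
row 3: denom=12−3·6/19=210/19; d'=(-18−3·131/38)/(210/19)=-359/140
back: M3=-359/140
back: M2=131/38−6/19·-359/140=149/35
back: M1=-27/8−1/4·149/35=-1243/280
M: M0=0, M1=-1243/280, M2=149/35, M3=-359/140, M4=0
seg 0: a=-3, c=M0/2=0, d=(M1−M0)/(6·2)=-1243/3360, b=Δ0−h0·(2M0+M1)/6=3343/840
seg 1: a=2, c=M1/2=-1243/560, d=(M2−M1)/(6·2)=487/672, b=Δ1−h1·(2M1+M2)/6=-193/420
seg 2: a=-2, c=M2/2=149/70, d=(M3−M2)/(6·3)=-191/504, b=Δ2−h2·(2M2+M3)/6=-77/120
seg 3: a=5, c=M3/2=-359/280, d=(M4−M3)/(6·3)=359/2520, b=Δ3−h3·(2M3+M4)/6=797/420
t_q=3 → seg 1, τ=1; S=2+-193/420·τ+-1243/560·τ²+487/672·τ³=51/1120

  seg 0: a=-3 b=3343/840 c=0 d=-1243/3360
  seg 1: a=2 b=-193/420 c=-1243/560 d=487/672
  seg 2: a=-2 b=-77/120 c=149/70 d=-191/504
  seg 3: a=5 b=797/420 c=-359/280 d=359/2520
S(3) = 51/1120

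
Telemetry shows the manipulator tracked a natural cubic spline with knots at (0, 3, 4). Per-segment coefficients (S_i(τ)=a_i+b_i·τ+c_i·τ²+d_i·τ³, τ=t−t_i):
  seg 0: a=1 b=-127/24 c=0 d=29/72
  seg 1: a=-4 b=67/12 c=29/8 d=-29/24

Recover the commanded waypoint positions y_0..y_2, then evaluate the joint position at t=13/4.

y_0=1 y_1=-4 y_2=4
S(13/4) = -1227/512

y_0 = S_0(0) = a_0 = 1
y_1 = S_1(0) = a_1 = -4
y_2 = S_1(1) = 4
t_q=13/4 is in segment 1 (τ=1/4); S_1(τ)=-1227/512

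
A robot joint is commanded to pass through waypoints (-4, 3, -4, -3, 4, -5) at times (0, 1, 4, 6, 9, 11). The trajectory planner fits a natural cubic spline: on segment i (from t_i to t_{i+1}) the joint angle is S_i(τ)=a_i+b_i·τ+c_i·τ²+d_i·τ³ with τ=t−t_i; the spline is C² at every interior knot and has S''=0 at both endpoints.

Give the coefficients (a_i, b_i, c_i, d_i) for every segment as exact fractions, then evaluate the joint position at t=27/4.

Δ: Δ0=7, Δ1=-7/3, Δ2=1/2, Δ3=7/3, Δ4=-9/2
row 1: diag=8, rhs=-56; c'=3/8, d'=-7
row 2: denom=10−3·3/8=71/8; d'=(17−3·-7)/(71/8)=304/71
row 3: denom=10−2·16/71=678/71; d'=(11−2·304/71)/(678/71)=173/678
row 4: denom=10−3·71/226=2047/226; d'=(-41−3·173/678)/(2047/226)=-9439/2047
back: M4=-9439/2047
back: M3=173/678−71/226·-9439/2047=10463/6141
back: M2=304/71−16/71·10463/6141=23936/6141
back: M1=-7−3/8·23936/6141=-17321/2047
M: M0=0, M1=-17321/2047, M2=23936/6141, M3=10463/6141, M4=-9439/2047, M5=0
seg 0: a=-4, c=M0/2=0, d=(M1−M0)/(6·1)=-17321/12282, b=Δ0−h0·(2M0+M1)/6=103295/12282
seg 1: a=3, c=M1/2=-17321/4094, d=(M2−M1)/(6·3)=75899/110538, b=Δ1−h1·(2M1+M2)/6=25666/6141
seg 2: a=-4, c=M2/2=11968/6141, d=(M3−M2)/(6·2)=-1497/8188, b=Δ2−h2·(2M2+M3)/6=-32749/12282
seg 3: a=-3, c=M3/2=10463/12282, d=(M4−M3)/(6·3)=-19390/55269, b=Δ3−h3·(2M3+M4)/6=36049/12282
seg 4: a=4, c=M4/2=-9439/4094, d=(M5−M4)/(6·2)=9439/24564, b=Δ4−h4·(2M4+M5)/6=-17513/12282
t_q=27/4 → seg 3, τ=3/4; S=-3+36049/12282·τ+10463/12282·τ²+-19390/55269·τ³=-15311/32752

  seg 0: a=-4 b=103295/12282 c=0 d=-17321/12282
  seg 1: a=3 b=25666/6141 c=-17321/4094 d=75899/110538
  seg 2: a=-4 b=-32749/12282 c=11968/6141 d=-1497/8188
  seg 3: a=-3 b=36049/12282 c=10463/12282 d=-19390/55269
  seg 4: a=4 b=-17513/12282 c=-9439/4094 d=9439/24564
S(27/4) = -15311/32752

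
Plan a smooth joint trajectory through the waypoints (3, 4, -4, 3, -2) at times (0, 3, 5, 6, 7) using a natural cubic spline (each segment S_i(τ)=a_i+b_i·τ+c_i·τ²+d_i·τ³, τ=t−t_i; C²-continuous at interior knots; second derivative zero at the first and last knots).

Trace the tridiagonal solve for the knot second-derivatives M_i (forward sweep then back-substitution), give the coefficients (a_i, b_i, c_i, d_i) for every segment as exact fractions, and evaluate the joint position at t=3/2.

Δ: Δ0=1/3, Δ1=-4, Δ2=7, Δ3=-5
row 1: diag=10, rhs=-26; c'=1/5, d'=-13/5
row 2: denom=6−2·1/5=28/5; d'=(66−2·-13/5)/(28/5)=89/7
row 3: denom=4−1·5/28=107/28; d'=(-72−1·89/7)/(107/28)=-2372/107
back: M3=-2372/107
back: M2=89/7−5/28·-2372/107=1784/107
back: M1=-13/5−1/5·1784/107=-635/107
M: M0=0, M1=-635/107, M2=1784/107, M3=-2372/107, M4=0
seg 0: a=3, c=M0/2=0, d=(M1−M0)/(6·3)=-635/1926, b=Δ0−h0·(2M0+M1)/6=2119/642
seg 1: a=4, c=M1/2=-635/214, d=(M2−M1)/(6·2)=2419/1284, b=Δ1−h1·(2M1+M2)/6=-1798/321
seg 2: a=-4, c=M2/2=892/107, d=(M3−M2)/(6·1)=-2078/321, b=Δ2−h2·(2M2+M3)/6=1649/321
seg 3: a=3, c=M3/2=-1186/107, d=(M4−M3)/(6·1)=1186/321, b=Δ3−h3·(2M3+M4)/6=767/321
t_q=3/2 → seg 0, τ=3/2; S=3+2119/642·τ+0·τ²+-635/1926·τ³=11707/1712

  seg 0: a=3 b=2119/642 c=0 d=-635/1926
  seg 1: a=4 b=-1798/321 c=-635/214 d=2419/1284
  seg 2: a=-4 b=1649/321 c=892/107 d=-2078/321
  seg 3: a=3 b=767/321 c=-1186/107 d=1186/321
S(3/2) = 11707/1712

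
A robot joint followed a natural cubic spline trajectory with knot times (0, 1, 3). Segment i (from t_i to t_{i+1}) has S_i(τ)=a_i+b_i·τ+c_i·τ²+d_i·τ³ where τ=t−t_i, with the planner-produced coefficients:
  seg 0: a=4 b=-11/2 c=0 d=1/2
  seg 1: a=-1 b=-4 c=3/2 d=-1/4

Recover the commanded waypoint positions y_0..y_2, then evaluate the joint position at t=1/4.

y_0 = S_0(0) = a_0 = 4
y_1 = S_1(0) = a_1 = -1
y_2 = S_1(2) = -5
t_q=1/4 is in segment 0 (τ=1/4); S_0(τ)=337/128

y_0=4 y_1=-1 y_2=-5
S(1/4) = 337/128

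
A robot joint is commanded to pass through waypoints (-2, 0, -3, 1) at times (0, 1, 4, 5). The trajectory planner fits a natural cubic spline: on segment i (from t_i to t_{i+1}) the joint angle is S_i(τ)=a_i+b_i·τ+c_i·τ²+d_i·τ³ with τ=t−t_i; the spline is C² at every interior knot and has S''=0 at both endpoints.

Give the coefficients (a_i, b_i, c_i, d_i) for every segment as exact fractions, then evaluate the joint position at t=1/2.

Δ: Δ0=2, Δ1=-1, Δ2=4
row 1: diag=8, rhs=-18; c'=3/8, d'=-9/4
row 2: denom=8−3·3/8=55/8; d'=(30−3·-9/4)/(55/8)=294/55
back: M2=294/55
back: M1=-9/4−3/8·294/55=-234/55
M: M0=0, M1=-234/55, M2=294/55, M3=0
seg 0: a=-2, c=M0/2=0, d=(M1−M0)/(6·1)=-39/55, b=Δ0−h0·(2M0+M1)/6=149/55
seg 1: a=0, c=M1/2=-117/55, d=(M2−M1)/(6·3)=8/15, b=Δ1−h1·(2M1+M2)/6=32/55
seg 2: a=-3, c=M2/2=147/55, d=(M3−M2)/(6·1)=-49/55, b=Δ2−h2·(2M2+M3)/6=122/55
t_q=1/2 → seg 0, τ=1/2; S=-2+149/55·τ+0·τ²+-39/55·τ³=-323/440

  seg 0: a=-2 b=149/55 c=0 d=-39/55
  seg 1: a=0 b=32/55 c=-117/55 d=8/15
  seg 2: a=-3 b=122/55 c=147/55 d=-49/55
S(1/2) = -323/440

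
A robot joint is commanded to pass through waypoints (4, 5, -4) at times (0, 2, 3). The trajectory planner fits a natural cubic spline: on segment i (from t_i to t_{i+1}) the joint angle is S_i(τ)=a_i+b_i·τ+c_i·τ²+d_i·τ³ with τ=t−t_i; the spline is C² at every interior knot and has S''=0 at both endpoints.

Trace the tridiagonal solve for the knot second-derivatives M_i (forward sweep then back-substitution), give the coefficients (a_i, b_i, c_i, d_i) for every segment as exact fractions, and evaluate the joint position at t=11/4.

  seg 0: a=4 b=11/3 c=0 d=-19/24
  seg 1: a=5 b=-35/6 c=-19/4 d=19/12
S(11/4) = -353/256

Δ: Δ0=1/2, Δ1=-9
row 1: diag=6, rhs=-57; c'=1/6, d'=-19/2
back: M1=-19/2
M: M0=0, M1=-19/2, M2=0
seg 0: a=4, c=M0/2=0, d=(M1−M0)/(6·2)=-19/24, b=Δ0−h0·(2M0+M1)/6=11/3
seg 1: a=5, c=M1/2=-19/4, d=(M2−M1)/(6·1)=19/12, b=Δ1−h1·(2M1+M2)/6=-35/6
t_q=11/4 → seg 1, τ=3/4; S=5+-35/6·τ+-19/4·τ²+19/12·τ³=-353/256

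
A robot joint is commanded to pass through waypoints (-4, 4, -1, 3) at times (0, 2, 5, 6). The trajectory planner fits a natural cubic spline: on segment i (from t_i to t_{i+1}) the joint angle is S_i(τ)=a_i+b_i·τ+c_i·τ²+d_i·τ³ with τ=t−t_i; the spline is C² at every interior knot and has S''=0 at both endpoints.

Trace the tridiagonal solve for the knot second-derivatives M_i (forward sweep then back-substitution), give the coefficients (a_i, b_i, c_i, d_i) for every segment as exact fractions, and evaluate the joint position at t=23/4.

Δ: Δ0=4, Δ1=-5/3, Δ2=4
row 1: diag=10, rhs=-34; c'=3/10, d'=-17/5
row 2: denom=8−3·3/10=71/10; d'=(34−3·-17/5)/(71/10)=442/71
back: M2=442/71
back: M1=-17/5−3/10·442/71=-374/71
M: M0=0, M1=-374/71, M2=442/71, M3=0
seg 0: a=-4, c=M0/2=0, d=(M1−M0)/(6·2)=-187/426, b=Δ0−h0·(2M0+M1)/6=1226/213
seg 1: a=4, c=M1/2=-187/71, d=(M2−M1)/(6·3)=136/213, b=Δ1−h1·(2M1+M2)/6=104/213
seg 2: a=-1, c=M2/2=221/71, d=(M3−M2)/(6·1)=-221/213, b=Δ2−h2·(2M2+M3)/6=410/213
t_q=23/4 → seg 2, τ=3/4; S=-1+410/213·τ+221/71·τ²+-221/213·τ³=7983/4544

  seg 0: a=-4 b=1226/213 c=0 d=-187/426
  seg 1: a=4 b=104/213 c=-187/71 d=136/213
  seg 2: a=-1 b=410/213 c=221/71 d=-221/213
S(23/4) = 7983/4544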